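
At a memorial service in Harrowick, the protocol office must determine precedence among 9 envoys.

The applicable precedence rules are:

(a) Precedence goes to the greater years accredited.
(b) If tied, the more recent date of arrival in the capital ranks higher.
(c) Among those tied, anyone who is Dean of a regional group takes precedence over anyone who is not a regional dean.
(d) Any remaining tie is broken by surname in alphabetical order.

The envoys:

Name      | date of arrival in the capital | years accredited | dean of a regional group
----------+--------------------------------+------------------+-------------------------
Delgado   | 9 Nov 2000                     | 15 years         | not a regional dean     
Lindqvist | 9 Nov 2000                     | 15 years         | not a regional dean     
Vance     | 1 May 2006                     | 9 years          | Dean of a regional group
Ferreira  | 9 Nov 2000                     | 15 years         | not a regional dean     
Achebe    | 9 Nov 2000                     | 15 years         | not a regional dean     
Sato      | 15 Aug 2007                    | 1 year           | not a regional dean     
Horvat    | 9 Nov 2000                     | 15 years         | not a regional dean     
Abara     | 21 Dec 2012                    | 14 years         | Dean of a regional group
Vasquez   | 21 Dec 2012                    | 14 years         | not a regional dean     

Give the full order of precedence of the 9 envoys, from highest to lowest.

By years accredited (higher first): Achebe, Delgado, Ferreira, Horvat and Lindqvist (each 15 years); then Abara and Vasquez (both 14 years); then Vance (9 years); then Sato (1 year).
Achebe, Delgado, Ferreira, Horvat and Lindqvist all have date of arrival in the capital 9 Nov 2000, so the next rule applies.
Achebe, Delgado, Ferreira, Horvat and Lindqvist are each not a regional dean, so the next rule applies.
Among Achebe, Delgado, Ferreira, Horvat and Lindqvist, alphabetically by surname: Achebe before Delgado before Ferreira before Horvat before Lindqvist.
Abara and Vasquez both have date of arrival in the capital 21 Dec 2012, so the next rule applies.
Among Abara and Vasquez, Dean of a regional group before not a regional dean: Abara (Dean of a regional group) before Vasquez (not a regional dean).
Full order: Achebe, Delgado, Ferreira, Horvat, Lindqvist, Abara, Vasquez, Vance, Sato.

Achebe, Delgado, Ferreira, Horvat, Lindqvist, Abara, Vasquez, Vance, Sato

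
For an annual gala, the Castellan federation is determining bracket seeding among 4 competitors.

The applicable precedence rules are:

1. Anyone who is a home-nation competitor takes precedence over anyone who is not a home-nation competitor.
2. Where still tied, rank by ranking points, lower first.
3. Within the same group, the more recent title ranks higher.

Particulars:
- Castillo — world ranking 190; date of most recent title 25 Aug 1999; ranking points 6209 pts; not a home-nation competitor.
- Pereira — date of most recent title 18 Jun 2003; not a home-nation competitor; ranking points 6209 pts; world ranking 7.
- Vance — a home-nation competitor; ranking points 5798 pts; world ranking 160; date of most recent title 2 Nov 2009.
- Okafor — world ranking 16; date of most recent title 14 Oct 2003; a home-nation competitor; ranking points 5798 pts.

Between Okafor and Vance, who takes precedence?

By the first rule: Vance and Okafor (both a home-nation competitor); then Pereira and Castillo (both not a home-nation competitor).
Vance and Okafor both have ranking points 5798 pts, so the next rule applies.
Among Vance and Okafor, by date of most recent title (later first): Vance (2 Nov 2009) before Okafor (14 Oct 2003).
Pereira and Castillo both have ranking points 6209 pts, so the next rule applies.
Among Pereira and Castillo, by date of most recent title (later first): Pereira (18 Jun 2003) before Castillo (25 Aug 1999).
So Vance takes precedence.

Vance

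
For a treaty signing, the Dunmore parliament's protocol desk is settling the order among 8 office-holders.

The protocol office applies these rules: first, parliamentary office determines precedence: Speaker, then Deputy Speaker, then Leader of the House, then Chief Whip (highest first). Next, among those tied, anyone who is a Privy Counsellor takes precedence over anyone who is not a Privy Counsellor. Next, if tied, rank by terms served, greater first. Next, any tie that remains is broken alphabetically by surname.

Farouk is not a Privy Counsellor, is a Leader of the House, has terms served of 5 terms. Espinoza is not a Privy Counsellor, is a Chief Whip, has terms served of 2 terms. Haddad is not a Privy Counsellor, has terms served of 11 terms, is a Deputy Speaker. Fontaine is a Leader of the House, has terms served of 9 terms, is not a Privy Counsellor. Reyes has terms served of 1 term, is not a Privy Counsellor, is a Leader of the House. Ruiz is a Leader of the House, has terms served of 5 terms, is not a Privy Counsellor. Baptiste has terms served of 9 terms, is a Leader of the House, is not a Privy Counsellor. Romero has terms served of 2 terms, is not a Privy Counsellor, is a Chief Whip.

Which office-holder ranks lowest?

By parliamentary office: Haddad (Deputy Speaker); then Baptiste, Fontaine, Farouk, Ruiz and Reyes (Leader of the House); then Espinoza and Romero (Chief Whip).
Baptiste, Fontaine, Farouk, Ruiz and Reyes are each not a Privy Counsellor, so the next rule applies.
Among Baptiste, Fontaine, Farouk, Ruiz and Reyes, by terms served (higher first): Baptiste and Fontaine (9 terms) before Farouk and Ruiz (5 terms) before Reyes (1 term).
Among Baptiste and Fontaine, alphabetically by surname: Baptiste before Fontaine.
Among Farouk and Ruiz, alphabetically by surname: Farouk before Ruiz.
Espinoza and Romero are each not a Privy Counsellor, so the next rule applies.
Espinoza and Romero both have terms served 2 terms, so the next rule applies.
Among Espinoza and Romero, alphabetically by surname: Espinoza before Romero.
Order: Haddad, Baptiste, Fontaine, Farouk, Ruiz, Reyes, Espinoza, Romero.

Romero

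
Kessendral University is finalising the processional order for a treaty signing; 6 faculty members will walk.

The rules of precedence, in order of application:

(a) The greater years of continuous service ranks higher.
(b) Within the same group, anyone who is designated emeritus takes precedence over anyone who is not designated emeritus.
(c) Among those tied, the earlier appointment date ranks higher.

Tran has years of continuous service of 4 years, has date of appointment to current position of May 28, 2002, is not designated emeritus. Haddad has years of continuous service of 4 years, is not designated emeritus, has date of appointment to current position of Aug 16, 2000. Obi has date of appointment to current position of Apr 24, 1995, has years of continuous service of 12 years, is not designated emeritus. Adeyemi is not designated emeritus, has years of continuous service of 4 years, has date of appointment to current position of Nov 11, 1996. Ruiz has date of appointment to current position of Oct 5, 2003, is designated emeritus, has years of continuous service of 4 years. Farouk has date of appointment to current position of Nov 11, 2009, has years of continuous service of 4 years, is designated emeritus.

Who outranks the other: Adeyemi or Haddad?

Adeyemi

By years of continuous service (higher first): Obi (12 years); then Ruiz, Farouk, Adeyemi, Haddad and Tran (each 4 years).
Among Ruiz, Farouk, Adeyemi, Haddad and Tran, designated emeritus before not designated emeritus: Ruiz and Farouk (designated emeritus) before Adeyemi, Haddad and Tran (not designated emeritus).
Among Ruiz and Farouk, by date of appointment to current position (earlier first): Ruiz (Oct 5, 2003) before Farouk (Nov 11, 2009).
Among Adeyemi, Haddad and Tran, by date of appointment to current position (earlier first): Adeyemi (Nov 11, 1996) before Haddad (Aug 16, 2000) before Tran (May 28, 2002).
So Adeyemi takes precedence.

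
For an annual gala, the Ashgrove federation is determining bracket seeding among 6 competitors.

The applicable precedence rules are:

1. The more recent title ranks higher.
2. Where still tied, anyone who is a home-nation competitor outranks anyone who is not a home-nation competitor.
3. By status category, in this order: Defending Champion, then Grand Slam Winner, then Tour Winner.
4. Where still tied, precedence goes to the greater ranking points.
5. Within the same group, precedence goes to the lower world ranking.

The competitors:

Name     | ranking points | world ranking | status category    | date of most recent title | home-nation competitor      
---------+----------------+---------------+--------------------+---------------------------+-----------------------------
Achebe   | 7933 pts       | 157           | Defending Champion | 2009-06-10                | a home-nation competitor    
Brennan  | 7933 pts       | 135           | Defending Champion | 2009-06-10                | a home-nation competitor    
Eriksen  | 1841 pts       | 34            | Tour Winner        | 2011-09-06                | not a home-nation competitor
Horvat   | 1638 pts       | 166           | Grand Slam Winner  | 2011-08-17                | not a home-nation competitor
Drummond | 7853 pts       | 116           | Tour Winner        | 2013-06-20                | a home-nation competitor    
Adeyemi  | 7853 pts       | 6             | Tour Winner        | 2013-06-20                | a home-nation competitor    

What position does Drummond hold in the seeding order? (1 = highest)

2

By date of most recent title (later first): Adeyemi and Drummond (both 2013-06-20); then Eriksen (2011-09-06); then Horvat (2011-08-17); then Brennan and Achebe (both 2009-06-10).
Adeyemi and Drummond are each a home-nation competitor, so the next rule applies.
Adeyemi and Drummond are each Tour Winner, so the next rule applies.
Adeyemi and Drummond both have ranking points 7853 pts, so the next rule applies.
Among Adeyemi and Drummond, by world ranking (lower first): Adeyemi (6) before Drummond (116).
Brennan and Achebe are each a home-nation competitor, so the next rule applies.
Brennan and Achebe are each Defending Champion, so the next rule applies.
Brennan and Achebe both have ranking points 7933 pts, so the next rule applies.
Among Brennan and Achebe, by world ranking (lower first): Brennan (135) before Achebe (157).
Order: Adeyemi, Drummond, Eriksen, Horvat, Brennan, Achebe. So position 2.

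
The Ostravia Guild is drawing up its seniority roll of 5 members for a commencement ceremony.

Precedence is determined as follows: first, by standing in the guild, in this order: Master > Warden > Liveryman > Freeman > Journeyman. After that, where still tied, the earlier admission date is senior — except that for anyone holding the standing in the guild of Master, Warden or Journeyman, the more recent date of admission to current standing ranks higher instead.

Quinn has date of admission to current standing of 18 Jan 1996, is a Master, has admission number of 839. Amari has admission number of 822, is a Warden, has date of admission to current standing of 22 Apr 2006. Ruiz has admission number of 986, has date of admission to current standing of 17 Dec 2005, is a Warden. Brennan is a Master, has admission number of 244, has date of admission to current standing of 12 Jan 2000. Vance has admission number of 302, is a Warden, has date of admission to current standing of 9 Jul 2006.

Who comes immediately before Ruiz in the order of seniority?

By standing in the guild: Brennan and Quinn (Master); then Vance, Amari and Ruiz (Warden).
Among Brennan and Quinn, by date of admission to current standing (later first) (reversed rule for this group): Brennan (12 Jan 2000) before Quinn (18 Jan 1996).
Among Vance, Amari and Ruiz, by date of admission to current standing (later first) (reversed rule for this group): Vance (9 Jul 2006) before Amari (22 Apr 2006) before Ruiz (17 Dec 2005).
Order: Brennan, Quinn, Vance, Amari, Ruiz.

Amari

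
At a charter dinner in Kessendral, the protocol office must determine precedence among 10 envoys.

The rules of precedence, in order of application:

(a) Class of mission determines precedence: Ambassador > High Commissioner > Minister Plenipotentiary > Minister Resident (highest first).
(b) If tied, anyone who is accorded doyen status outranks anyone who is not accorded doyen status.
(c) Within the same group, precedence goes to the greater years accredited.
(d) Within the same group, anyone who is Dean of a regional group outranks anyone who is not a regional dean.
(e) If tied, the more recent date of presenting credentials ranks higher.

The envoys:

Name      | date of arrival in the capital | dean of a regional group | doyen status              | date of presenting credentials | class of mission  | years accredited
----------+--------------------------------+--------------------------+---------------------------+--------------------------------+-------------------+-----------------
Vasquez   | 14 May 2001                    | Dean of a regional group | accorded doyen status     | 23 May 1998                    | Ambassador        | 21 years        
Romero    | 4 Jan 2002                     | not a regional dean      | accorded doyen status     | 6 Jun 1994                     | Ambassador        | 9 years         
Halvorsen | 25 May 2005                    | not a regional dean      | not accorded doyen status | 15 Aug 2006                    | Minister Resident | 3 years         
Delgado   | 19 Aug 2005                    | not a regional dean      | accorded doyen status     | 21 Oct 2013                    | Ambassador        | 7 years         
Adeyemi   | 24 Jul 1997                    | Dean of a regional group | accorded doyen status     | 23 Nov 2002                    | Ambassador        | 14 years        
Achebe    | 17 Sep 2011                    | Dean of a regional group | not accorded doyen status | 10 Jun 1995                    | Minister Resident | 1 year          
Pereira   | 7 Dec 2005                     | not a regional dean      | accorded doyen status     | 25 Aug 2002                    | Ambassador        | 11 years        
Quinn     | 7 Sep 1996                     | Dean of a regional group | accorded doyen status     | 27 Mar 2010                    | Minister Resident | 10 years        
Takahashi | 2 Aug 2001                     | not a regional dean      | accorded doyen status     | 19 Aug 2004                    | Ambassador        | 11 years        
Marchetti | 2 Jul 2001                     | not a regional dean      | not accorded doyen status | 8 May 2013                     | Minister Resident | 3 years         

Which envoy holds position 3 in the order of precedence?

By class of mission: Vasquez, Adeyemi, Takahashi, Pereira, Romero and Delgado (Ambassador); then Quinn, Marchetti, Halvorsen and Achebe (Minister Resident).
Vasquez, Adeyemi, Takahashi, Pereira, Romero and Delgado are each accorded doyen status, so the next rule applies.
Among Vasquez, Adeyemi, Takahashi, Pereira, Romero and Delgado, by years accredited (higher first): Vasquez (21 years) before Adeyemi (14 years) before Takahashi and Pereira (11 years) before Romero (9 years) before Delgado (7 years).
Takahashi and Pereira are each not a regional dean, so the next rule applies.
Among Takahashi and Pereira, by date of presenting credentials (later first): Takahashi (19 Aug 2004) before Pereira (25 Aug 2002).
Among Quinn, Marchetti, Halvorsen and Achebe, accorded doyen status before not accorded doyen status: Quinn (accorded doyen status) before Marchetti, Halvorsen and Achebe (not accorded doyen status).
Among Marchetti, Halvorsen and Achebe, by years accredited (higher first): Marchetti and Halvorsen (3 years) before Achebe (1 year).
Marchetti and Halvorsen are each not a regional dean, so the next rule applies.
Among Marchetti and Halvorsen, by date of presenting credentials (later first): Marchetti (8 May 2013) before Halvorsen (15 Aug 2006).
Order: Vasquez, Adeyemi, Takahashi, Pereira, Romero, Delgado, Quinn, Marchetti, Halvorsen, Achebe.

Takahashi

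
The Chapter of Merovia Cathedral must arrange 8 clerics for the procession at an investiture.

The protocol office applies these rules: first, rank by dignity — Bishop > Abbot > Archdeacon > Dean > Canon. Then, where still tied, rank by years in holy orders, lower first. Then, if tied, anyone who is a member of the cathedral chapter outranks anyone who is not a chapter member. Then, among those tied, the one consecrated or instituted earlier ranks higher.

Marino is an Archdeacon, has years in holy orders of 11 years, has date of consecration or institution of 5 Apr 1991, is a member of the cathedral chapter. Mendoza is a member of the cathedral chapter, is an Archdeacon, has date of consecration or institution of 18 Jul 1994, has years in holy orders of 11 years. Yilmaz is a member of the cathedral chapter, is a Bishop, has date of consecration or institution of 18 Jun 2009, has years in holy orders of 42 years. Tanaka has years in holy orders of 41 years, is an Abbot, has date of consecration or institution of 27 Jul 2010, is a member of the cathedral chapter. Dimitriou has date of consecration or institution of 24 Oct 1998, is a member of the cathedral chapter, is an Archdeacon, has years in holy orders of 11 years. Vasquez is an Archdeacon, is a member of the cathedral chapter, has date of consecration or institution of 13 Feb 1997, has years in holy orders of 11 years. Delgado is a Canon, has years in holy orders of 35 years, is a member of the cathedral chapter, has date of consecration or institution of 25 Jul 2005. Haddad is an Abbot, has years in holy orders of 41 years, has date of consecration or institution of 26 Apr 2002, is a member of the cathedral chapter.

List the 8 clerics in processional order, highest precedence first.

Yilmaz, Haddad, Tanaka, Marino, Mendoza, Vasquez, Dimitriou, Delgado

By dignity: Yilmaz (Bishop); then Haddad and Tanaka (Abbot); then Marino, Mendoza, Vasquez and Dimitriou (Archdeacon); then Delgado (Canon).
Haddad and Tanaka both have years in holy orders 41 years, so the next rule applies.
Haddad and Tanaka are each a member of the cathedral chapter, so the next rule applies.
Among Haddad and Tanaka, by date of consecration or institution (earlier first): Haddad (26 Apr 2002) before Tanaka (27 Jul 2010).
Marino, Mendoza, Vasquez and Dimitriou all have years in holy orders 11 years, so the next rule applies.
Marino, Mendoza, Vasquez and Dimitriou are each a member of the cathedral chapter, so the next rule applies.
Among Marino, Mendoza, Vasquez and Dimitriou, by date of consecration or institution (earlier first): Marino (5 Apr 1991) before Mendoza (18 Jul 1994) before Vasquez (13 Feb 1997) before Dimitriou (24 Oct 1998).
Full order: Yilmaz, Haddad, Tanaka, Marino, Mendoza, Vasquez, Dimitriou, Delgado.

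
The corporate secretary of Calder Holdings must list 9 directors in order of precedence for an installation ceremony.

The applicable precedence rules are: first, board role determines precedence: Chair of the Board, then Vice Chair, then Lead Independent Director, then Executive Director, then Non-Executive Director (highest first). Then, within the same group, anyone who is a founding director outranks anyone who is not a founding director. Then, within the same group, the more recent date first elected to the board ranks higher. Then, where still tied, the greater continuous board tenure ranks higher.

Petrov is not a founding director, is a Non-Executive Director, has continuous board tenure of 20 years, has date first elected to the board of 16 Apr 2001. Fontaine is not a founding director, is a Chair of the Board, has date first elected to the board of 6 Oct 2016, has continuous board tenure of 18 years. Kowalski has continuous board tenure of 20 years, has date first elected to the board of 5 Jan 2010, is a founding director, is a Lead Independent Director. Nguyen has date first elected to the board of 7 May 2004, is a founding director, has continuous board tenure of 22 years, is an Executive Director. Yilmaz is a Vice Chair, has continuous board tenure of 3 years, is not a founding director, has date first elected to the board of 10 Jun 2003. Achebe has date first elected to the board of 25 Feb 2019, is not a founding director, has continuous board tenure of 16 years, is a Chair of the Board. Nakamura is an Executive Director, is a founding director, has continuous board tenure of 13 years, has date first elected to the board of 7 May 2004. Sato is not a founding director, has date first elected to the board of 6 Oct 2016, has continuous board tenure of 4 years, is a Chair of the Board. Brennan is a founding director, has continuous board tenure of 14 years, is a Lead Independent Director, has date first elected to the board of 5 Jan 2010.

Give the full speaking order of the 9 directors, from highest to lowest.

Achebe, Fontaine, Sato, Yilmaz, Kowalski, Brennan, Nguyen, Nakamura, Petrov

By board role: Achebe, Fontaine and Sato (Chair of the Board); then Yilmaz (Vice Chair); then Kowalski and Brennan (Lead Independent Director); then Nguyen and Nakamura (Executive Director); then Petrov (Non-Executive Director).
Achebe, Fontaine and Sato are each not a founding director, so the next rule applies.
Among Achebe, Fontaine and Sato, by date first elected to the board (later first): Achebe (25 Feb 2019) before Fontaine and Sato (6 Oct 2016).
Among Fontaine and Sato, by continuous board tenure (higher first): Fontaine (18 years) before Sato (4 years).
Kowalski and Brennan are each a founding director, so the next rule applies.
Kowalski and Brennan both have date first elected to the board 5 Jan 2010, so the next rule applies.
Among Kowalski and Brennan, by continuous board tenure (higher first): Kowalski (20 years) before Brennan (14 years).
Nguyen and Nakamura are each a founding director, so the next rule applies.
Nguyen and Nakamura both have date first elected to the board 7 May 2004, so the next rule applies.
Among Nguyen and Nakamura, by continuous board tenure (higher first): Nguyen (22 years) before Nakamura (13 years).
Full order: Achebe, Fontaine, Sato, Yilmaz, Kowalski, Brennan, Nguyen, Nakamura, Petrov.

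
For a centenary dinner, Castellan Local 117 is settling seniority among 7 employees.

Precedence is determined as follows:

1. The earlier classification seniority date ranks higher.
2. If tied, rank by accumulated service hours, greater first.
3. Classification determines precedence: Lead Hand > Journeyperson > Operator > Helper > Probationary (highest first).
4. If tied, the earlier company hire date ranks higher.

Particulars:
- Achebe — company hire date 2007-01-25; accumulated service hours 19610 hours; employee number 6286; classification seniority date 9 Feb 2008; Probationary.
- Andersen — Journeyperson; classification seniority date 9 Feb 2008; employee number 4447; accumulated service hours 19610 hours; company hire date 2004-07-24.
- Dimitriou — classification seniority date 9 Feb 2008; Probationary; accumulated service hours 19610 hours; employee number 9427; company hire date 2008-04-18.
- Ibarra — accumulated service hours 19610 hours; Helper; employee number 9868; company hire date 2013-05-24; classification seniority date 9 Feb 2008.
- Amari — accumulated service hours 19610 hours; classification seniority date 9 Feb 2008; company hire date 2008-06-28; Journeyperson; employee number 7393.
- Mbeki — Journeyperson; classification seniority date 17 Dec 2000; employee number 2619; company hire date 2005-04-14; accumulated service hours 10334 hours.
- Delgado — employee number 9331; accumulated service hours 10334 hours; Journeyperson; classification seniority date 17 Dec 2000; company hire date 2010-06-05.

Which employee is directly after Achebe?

By classification seniority date (earlier first): Mbeki and Delgado (both 17 Dec 2000); then Andersen, Amari, Ibarra, Achebe and Dimitriou (each 9 Feb 2008).
Mbeki and Delgado both have accumulated service hours 10334 hours, so the next rule applies.
Mbeki and Delgado are each Journeyperson, so the next rule applies.
Among Mbeki and Delgado, by company hire date (earlier first): Mbeki (2005-04-14) before Delgado (2010-06-05).
Andersen, Amari, Ibarra, Achebe and Dimitriou all have accumulated service hours 19610 hours, so the next rule applies.
Among Andersen, Amari, Ibarra, Achebe and Dimitriou, by classification: Andersen and Amari (Journeyperson) before Ibarra (Helper) before Achebe and Dimitriou (Probationary).
Among Andersen and Amari, by company hire date (earlier first): Andersen (2004-07-24) before Amari (2008-06-28).
Among Achebe and Dimitriou, by company hire date (earlier first): Achebe (2007-01-25) before Dimitriou (2008-04-18).
Order: Mbeki, Delgado, Andersen, Amari, Ibarra, Achebe, Dimitriou.

Dimitriou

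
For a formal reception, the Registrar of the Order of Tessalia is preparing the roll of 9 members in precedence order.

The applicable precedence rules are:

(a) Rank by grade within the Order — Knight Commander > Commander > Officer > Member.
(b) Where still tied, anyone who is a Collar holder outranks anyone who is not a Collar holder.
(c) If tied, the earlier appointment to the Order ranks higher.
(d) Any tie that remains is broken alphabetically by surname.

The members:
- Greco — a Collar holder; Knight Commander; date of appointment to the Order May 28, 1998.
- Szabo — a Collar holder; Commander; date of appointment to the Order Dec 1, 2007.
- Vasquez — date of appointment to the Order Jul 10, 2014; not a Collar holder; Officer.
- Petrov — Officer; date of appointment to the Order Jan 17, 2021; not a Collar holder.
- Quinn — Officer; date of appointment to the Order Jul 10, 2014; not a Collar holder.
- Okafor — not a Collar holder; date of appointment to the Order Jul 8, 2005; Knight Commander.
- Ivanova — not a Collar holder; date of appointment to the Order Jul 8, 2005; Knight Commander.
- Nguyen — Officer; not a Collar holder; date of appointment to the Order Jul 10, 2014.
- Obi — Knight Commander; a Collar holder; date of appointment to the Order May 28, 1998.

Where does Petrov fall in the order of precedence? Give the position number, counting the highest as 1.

By grade within the Order: Greco, Obi, Ivanova and Okafor (Knight Commander); then Szabo (Commander); then Nguyen, Quinn, Vasquez and Petrov (Officer).
Among Greco, Obi, Ivanova and Okafor, a Collar holder before not a Collar holder: Greco and Obi (a Collar holder) before Ivanova and Okafor (not a Collar holder).
Greco and Obi both have date of appointment to the Order May 28, 1998, so the next rule applies.
Among Greco and Obi, alphabetically by surname: Greco before Obi.
Ivanova and Okafor both have date of appointment to the Order Jul 8, 2005, so the next rule applies.
Among Ivanova and Okafor, alphabetically by surname: Ivanova before Okafor.
Nguyen, Quinn, Vasquez and Petrov are each not a Collar holder, so the next rule applies.
Among Nguyen, Quinn, Vasquez and Petrov, by date of appointment to the Order (earlier first): Nguyen, Quinn and Vasquez (Jul 10, 2014) before Petrov (Jan 17, 2021).
Among Nguyen, Quinn and Vasquez, alphabetically by surname: Nguyen before Quinn before Vasquez.
Order: Greco, Obi, Ivanova, Okafor, Szabo, Nguyen, Quinn, Vasquez, Petrov. So position 9.

9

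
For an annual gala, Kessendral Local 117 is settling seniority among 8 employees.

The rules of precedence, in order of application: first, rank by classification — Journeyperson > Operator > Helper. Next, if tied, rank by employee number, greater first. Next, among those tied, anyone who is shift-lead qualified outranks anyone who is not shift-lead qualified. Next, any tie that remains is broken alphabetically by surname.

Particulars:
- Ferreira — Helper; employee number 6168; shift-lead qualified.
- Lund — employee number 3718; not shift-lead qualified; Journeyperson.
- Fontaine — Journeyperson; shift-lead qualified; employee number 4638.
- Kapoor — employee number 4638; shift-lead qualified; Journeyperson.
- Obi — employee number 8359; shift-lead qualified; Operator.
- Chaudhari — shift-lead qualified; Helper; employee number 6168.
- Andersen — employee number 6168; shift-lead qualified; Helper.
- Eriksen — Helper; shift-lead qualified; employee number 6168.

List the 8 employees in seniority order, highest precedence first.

By classification: Fontaine, Kapoor and Lund (Journeyperson); then Obi (Operator); then Andersen, Chaudhari, Eriksen and Ferreira (Helper).
Among Fontaine, Kapoor and Lund, by employee number (higher first): Fontaine and Kapoor (4638) before Lund (3718).
Fontaine and Kapoor are each shift-lead qualified, so the next rule applies.
Among Fontaine and Kapoor, alphabetically by surname: Fontaine before Kapoor.
Andersen, Chaudhari, Eriksen and Ferreira all have employee number 6168, so the next rule applies.
Andersen, Chaudhari, Eriksen and Ferreira are each shift-lead qualified, so the next rule applies.
Among Andersen, Chaudhari, Eriksen and Ferreira, alphabetically by surname: Andersen before Chaudhari before Eriksen before Ferreira.
Full order: Fontaine, Kapoor, Lund, Obi, Andersen, Chaudhari, Eriksen, Ferreira.

Fontaine, Kapoor, Lund, Obi, Andersen, Chaudhari, Eriksen, Ferreira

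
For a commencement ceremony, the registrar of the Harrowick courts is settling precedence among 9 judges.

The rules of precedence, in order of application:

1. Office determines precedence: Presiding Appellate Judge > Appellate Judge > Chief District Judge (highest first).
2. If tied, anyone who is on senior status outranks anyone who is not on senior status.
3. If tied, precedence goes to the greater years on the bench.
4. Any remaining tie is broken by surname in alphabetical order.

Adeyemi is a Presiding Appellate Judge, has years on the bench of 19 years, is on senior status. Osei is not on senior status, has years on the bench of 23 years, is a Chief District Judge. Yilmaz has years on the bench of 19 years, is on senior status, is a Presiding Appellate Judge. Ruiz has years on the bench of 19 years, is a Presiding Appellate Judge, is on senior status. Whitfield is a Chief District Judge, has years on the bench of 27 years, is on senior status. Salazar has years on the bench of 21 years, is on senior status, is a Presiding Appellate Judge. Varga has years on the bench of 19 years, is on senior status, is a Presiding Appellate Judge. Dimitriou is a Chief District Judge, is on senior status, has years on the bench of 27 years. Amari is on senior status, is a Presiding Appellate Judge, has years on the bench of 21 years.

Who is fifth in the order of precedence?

Varga

By office: Amari, Salazar, Adeyemi, Ruiz, Varga and Yilmaz (Presiding Appellate Judge); then Dimitriou, Whitfield and Osei (Chief District Judge).
Amari, Salazar, Adeyemi, Ruiz, Varga and Yilmaz are each on senior status, so the next rule applies.
Among Amari, Salazar, Adeyemi, Ruiz, Varga and Yilmaz, by years on the bench (higher first): Amari and Salazar (21 years) before Adeyemi, Ruiz, Varga and Yilmaz (19 years).
Among Amari and Salazar, alphabetically by surname: Amari before Salazar.
Among Adeyemi, Ruiz, Varga and Yilmaz, alphabetically by surname: Adeyemi before Ruiz before Varga before Yilmaz.
Among Dimitriou, Whitfield and Osei, on senior status before not on senior status: Dimitriou and Whitfield (on senior status) before Osei (not on senior status).
Dimitriou and Whitfield both have years on the bench 27 years, so the next rule applies.
Among Dimitriou and Whitfield, alphabetically by surname: Dimitriou before Whitfield.
Order: Amari, Salazar, Adeyemi, Ruiz, Varga, Yilmaz, Dimitriou, Whitfield, Osei.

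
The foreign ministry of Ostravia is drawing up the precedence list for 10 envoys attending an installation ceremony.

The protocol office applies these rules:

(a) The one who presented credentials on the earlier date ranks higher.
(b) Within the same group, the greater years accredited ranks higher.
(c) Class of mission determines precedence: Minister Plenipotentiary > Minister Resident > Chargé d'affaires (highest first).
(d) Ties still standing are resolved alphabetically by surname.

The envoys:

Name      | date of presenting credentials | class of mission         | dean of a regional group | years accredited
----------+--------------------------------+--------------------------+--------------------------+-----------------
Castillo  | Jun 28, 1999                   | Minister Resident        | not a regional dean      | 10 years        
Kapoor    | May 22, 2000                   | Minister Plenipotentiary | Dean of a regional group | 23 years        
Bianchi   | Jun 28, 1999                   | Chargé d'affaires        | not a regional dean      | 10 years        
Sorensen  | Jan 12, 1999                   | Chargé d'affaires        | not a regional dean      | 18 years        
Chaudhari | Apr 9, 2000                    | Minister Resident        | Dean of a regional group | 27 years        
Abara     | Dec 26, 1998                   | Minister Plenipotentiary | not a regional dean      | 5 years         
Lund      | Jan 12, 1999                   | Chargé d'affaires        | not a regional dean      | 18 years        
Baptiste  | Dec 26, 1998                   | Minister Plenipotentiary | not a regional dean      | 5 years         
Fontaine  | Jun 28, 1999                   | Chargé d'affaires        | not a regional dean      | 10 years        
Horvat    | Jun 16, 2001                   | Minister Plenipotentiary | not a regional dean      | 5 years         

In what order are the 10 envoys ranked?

By date of presenting credentials (earlier first): Abara and Baptiste (both Dec 26, 1998); then Lund and Sorensen (both Jan 12, 1999); then Castillo, Bianchi and Fontaine (each Jun 28, 1999); then Chaudhari (Apr 9, 2000); then Kapoor (May 22, 2000); then Horvat (Jun 16, 2001).
Abara and Baptiste both have years accredited 5 years, so the next rule applies.
Abara and Baptiste are each Minister Plenipotentiary, so the next rule applies.
Among Abara and Baptiste, alphabetically by surname: Abara before Baptiste.
Lund and Sorensen both have years accredited 18 years, so the next rule applies.
Lund and Sorensen are each Chargé d'affaires, so the next rule applies.
Among Lund and Sorensen, alphabetically by surname: Lund before Sorensen.
Castillo, Bianchi and Fontaine all have years accredited 10 years, so the next rule applies.
Among Castillo, Bianchi and Fontaine, by class of mission: Castillo (Minister Resident) before Bianchi and Fontaine (Chargé d'affaires).
Among Bianchi and Fontaine, alphabetically by surname: Bianchi before Fontaine.
Full order: Abara, Baptiste, Lund, Sorensen, Castillo, Bianchi, Fontaine, Chaudhari, Kapoor, Horvat.

Abara, Baptiste, Lund, Sorensen, Castillo, Bianchi, Fontaine, Chaudhari, Kapoor, Horvat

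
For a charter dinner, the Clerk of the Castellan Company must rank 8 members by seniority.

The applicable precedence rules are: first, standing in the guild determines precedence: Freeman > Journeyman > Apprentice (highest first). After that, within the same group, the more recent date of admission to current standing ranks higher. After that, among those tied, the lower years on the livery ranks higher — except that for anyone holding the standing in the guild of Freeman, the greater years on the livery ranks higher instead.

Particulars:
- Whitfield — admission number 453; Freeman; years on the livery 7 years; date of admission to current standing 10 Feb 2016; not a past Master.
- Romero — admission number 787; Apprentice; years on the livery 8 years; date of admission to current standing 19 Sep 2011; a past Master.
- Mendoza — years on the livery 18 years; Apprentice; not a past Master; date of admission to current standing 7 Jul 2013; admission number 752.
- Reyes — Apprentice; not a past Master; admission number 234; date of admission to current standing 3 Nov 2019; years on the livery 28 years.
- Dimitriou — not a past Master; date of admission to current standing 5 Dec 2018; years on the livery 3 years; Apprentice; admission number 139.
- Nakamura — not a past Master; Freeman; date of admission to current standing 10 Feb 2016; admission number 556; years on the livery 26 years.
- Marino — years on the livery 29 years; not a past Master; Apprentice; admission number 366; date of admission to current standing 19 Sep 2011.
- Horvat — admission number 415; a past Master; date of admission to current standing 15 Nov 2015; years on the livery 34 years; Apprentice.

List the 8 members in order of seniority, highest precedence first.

By standing in the guild: Nakamura and Whitfield (Freeman); then Reyes, Dimitriou, Horvat, Mendoza, Romero and Marino (Apprentice).
Nakamura and Whitfield both have date of admission to current standing 10 Feb 2016, so the next rule applies.
Among Nakamura and Whitfield, by years on the livery (higher first) (reversed rule for this group): Nakamura (26 years) before Whitfield (7 years).
Among Reyes, Dimitriou, Horvat, Mendoza, Romero and Marino, by date of admission to current standing (later first): Reyes (3 Nov 2019) before Dimitriou (5 Dec 2018) before Horvat (15 Nov 2015) before Mendoza (7 Jul 2013) before Romero and Marino (19 Sep 2011).
Among Romero and Marino, by years on the livery (lower first): Romero (8 years) before Marino (29 years).
Full order: Nakamura, Whitfield, Reyes, Dimitriou, Horvat, Mendoza, Romero, Marino.

Nakamura, Whitfield, Reyes, Dimitriou, Horvat, Mendoza, Romero, Marino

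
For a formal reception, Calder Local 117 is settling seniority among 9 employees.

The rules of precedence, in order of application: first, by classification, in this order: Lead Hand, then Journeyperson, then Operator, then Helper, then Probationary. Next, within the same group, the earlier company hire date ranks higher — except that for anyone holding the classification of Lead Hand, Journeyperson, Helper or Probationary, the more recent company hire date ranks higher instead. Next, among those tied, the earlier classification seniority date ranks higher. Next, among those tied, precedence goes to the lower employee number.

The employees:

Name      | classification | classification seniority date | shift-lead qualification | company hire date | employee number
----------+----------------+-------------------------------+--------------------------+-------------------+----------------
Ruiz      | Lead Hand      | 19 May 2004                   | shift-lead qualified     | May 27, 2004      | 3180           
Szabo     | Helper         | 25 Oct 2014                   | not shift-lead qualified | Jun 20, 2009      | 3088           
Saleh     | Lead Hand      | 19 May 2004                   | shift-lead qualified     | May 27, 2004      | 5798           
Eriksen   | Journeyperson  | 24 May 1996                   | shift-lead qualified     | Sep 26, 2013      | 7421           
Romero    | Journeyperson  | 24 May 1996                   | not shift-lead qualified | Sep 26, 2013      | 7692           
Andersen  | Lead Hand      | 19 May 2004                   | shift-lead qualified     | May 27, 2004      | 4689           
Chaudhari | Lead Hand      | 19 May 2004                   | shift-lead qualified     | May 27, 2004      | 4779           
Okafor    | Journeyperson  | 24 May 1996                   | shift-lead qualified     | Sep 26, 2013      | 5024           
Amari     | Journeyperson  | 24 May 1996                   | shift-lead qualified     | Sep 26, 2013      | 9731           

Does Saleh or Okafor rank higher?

Saleh

By classification: Ruiz, Andersen, Chaudhari and Saleh (Lead Hand); then Okafor, Eriksen, Romero and Amari (Journeyperson); then Szabo (Helper).
Ruiz, Andersen, Chaudhari and Saleh all have company hire date May 27, 2004, so the next rule applies.
Ruiz, Andersen, Chaudhari and Saleh all have classification seniority date 19 May 2004, so the next rule applies.
Among Ruiz, Andersen, Chaudhari and Saleh, by employee number (lower first): Ruiz (3180) before Andersen (4689) before Chaudhari (4779) before Saleh (5798).
Okafor, Eriksen, Romero and Amari all have company hire date Sep 26, 2013, so the next rule applies.
Okafor, Eriksen, Romero and Amari all have classification seniority date 24 May 1996, so the next rule applies.
Among Okafor, Eriksen, Romero and Amari, by employee number (lower first): Okafor (5024) before Eriksen (7421) before Romero (7692) before Amari (9731).
So Saleh takes precedence.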